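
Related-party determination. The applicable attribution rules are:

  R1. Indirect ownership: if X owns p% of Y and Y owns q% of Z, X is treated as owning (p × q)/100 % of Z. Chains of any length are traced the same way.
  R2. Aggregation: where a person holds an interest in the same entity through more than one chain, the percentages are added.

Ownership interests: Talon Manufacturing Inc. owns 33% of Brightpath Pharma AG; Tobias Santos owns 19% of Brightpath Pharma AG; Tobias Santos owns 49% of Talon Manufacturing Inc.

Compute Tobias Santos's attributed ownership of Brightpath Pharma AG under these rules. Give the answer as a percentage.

35.17%

Chain via Talon Manufacturing Inc. (R1): 49% × 33% = 16.17% of Brightpath Pharma AG.
Direct interest in Brightpath Pharma AG: 19%.
Aggregating (R2): 16.17% + 19% = 35.17%.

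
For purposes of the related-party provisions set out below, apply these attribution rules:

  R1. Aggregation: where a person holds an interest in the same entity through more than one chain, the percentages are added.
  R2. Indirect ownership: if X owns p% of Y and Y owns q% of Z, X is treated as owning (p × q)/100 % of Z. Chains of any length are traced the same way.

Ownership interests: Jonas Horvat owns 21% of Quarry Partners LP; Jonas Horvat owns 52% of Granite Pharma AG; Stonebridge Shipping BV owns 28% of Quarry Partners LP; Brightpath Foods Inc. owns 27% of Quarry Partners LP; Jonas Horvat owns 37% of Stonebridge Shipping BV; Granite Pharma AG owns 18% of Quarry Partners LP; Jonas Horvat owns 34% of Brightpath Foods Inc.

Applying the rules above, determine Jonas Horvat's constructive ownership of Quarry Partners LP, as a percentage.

Chain via Granite Pharma AG (R2): 52% × 18% = 9.36% of Quarry Partners LP.
Chain via Stonebridge Shipping BV (R2): 37% × 28% = 10.36% of Quarry Partners LP.
Chain via Brightpath Foods Inc. (R2): 34% × 27% = 9.18% of Quarry Partners LP.
Direct interest in Quarry Partners LP: 21%.
Aggregating (R1): 9.36% + 10.36% + 9.18% + 21% = 49.9%.

49.9%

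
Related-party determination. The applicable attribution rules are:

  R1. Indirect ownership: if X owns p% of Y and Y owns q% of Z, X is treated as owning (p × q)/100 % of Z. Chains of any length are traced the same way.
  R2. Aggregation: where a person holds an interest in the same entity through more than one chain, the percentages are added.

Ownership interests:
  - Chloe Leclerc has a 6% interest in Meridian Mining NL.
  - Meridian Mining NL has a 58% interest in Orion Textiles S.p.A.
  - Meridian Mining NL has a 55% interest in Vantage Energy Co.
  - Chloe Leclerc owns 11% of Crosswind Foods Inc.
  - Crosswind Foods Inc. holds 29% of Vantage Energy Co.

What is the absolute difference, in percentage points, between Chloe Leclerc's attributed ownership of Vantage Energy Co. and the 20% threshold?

13.51

Chain via Meridian Mining NL (R1): 6% × 55% = 3.3% of Vantage Energy Co.
Chain via Crosswind Foods Inc. (R1): 11% × 29% = 3.19% of Vantage Energy Co.
Aggregating (R2): 3.3% + 3.19% = 6.49%.
6.49% falls short of the 20% threshold by 13.51 percentage points.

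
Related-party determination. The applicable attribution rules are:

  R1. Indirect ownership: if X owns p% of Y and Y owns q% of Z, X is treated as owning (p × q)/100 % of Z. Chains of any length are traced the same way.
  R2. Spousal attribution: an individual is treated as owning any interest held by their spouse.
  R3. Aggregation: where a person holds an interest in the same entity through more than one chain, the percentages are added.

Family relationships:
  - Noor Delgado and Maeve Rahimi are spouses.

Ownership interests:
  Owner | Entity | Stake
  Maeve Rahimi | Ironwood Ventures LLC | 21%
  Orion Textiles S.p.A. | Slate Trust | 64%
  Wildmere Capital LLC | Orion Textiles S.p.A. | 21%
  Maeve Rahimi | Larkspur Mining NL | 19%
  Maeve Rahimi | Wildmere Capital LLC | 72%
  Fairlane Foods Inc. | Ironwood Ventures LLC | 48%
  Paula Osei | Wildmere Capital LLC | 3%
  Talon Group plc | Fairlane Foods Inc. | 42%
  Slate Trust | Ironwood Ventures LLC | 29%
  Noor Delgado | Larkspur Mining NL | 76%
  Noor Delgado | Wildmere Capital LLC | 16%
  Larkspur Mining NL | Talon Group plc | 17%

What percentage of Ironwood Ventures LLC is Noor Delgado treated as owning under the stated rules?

By spousal attribution (R2), Noor Delgado is treated as also owning Maeve Rahimi's interest in Wildmere Capital LLC, giving 16% + 72% = 88%.
By spousal attribution (R2), Noor Delgado is treated as also owning Maeve Rahimi's interest in Larkspur Mining NL, giving 76% + 19% = 95%.
By spousal attribution (R2), Noor Delgado is treated as owning Maeve Rahimi's 21% interest in Ironwood Ventures LLC.
Chain via Wildmere Capital LLC → Orion Textiles S.p.A. → Slate Trust (R1): 88% × 21% × 64% × 29% = 3.429888% of Ironwood Ventures LLC.
Chain via Larkspur Mining NL → Talon Group plc → Fairlane Foods Inc. (R1): 95% × 17% × 42% × 48% = 3.25584% of Ironwood Ventures LLC.
Direct interest in Ironwood Ventures LLC: 21%.
Aggregating (R3): 3.429888% + 3.25584% + 21% = 27.685728%.

27.685728%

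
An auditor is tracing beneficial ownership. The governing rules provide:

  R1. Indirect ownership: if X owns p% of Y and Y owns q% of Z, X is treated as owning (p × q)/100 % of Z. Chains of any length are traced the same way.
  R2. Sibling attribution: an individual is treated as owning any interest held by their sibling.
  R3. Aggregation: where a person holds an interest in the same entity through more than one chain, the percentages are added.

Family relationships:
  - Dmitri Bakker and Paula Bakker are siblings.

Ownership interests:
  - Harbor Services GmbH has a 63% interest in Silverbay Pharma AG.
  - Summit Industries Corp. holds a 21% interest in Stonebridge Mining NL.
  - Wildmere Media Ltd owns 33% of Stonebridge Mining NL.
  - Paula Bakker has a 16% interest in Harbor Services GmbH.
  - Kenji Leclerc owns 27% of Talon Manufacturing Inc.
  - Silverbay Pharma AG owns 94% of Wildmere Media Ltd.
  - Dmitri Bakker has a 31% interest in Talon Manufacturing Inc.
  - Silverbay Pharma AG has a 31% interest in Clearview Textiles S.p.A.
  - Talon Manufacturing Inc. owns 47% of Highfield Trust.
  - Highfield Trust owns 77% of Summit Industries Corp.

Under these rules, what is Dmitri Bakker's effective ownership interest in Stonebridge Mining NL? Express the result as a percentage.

5.482785%

By sibling attribution (R2), Dmitri Bakker is treated as owning Paula Bakker's 16% interest in Harbor Services GmbH.
Chain via Talon Manufacturing Inc. → Highfield Trust → Summit Industries Corp. (R1): 31% × 47% × 77% × 21% = 2.355969% of Stonebridge Mining NL.
Chain via Harbor Services GmbH → Silverbay Pharma AG → Wildmere Media Ltd (R1): 16% × 63% × 94% × 33% = 3.126816% of Stonebridge Mining NL.
Aggregating (R3): 2.355969% + 3.126816% = 5.482785%.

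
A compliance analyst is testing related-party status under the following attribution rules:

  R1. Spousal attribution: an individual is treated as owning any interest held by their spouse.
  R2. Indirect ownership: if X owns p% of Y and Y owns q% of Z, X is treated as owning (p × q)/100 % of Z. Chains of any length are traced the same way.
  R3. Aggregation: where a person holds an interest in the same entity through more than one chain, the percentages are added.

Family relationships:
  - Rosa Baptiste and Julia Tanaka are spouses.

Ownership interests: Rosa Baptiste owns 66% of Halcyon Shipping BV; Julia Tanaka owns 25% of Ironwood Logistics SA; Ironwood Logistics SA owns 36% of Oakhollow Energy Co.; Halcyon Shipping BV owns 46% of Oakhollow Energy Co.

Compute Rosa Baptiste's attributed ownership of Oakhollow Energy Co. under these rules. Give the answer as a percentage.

By spousal attribution (R1), Rosa Baptiste is treated as owning Julia Tanaka's 25% interest in Ironwood Logistics SA.
Chain via Halcyon Shipping BV (R2): 66% × 46% = 30.36% of Oakhollow Energy Co.
Chain via Ironwood Logistics SA (R2): 25% × 36% = 9% of Oakhollow Energy Co.
Aggregating (R3): 30.36% + 9% = 39.36%.

39.36%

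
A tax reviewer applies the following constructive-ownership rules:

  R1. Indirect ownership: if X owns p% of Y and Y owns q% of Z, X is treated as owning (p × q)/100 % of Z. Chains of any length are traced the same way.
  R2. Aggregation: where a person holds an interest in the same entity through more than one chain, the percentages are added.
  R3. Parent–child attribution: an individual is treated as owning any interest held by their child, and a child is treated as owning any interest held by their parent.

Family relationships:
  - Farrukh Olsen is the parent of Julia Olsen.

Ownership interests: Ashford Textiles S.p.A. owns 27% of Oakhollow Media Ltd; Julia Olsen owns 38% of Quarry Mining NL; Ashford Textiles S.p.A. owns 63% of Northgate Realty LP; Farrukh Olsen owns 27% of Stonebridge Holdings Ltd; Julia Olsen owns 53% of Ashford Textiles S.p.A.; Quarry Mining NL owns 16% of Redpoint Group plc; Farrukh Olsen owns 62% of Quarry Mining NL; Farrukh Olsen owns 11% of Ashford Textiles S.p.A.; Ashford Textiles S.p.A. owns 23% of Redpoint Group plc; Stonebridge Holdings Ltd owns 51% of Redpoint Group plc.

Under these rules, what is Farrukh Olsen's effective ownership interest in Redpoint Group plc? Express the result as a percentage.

44.49%

By parent–child attribution (R3), Farrukh Olsen is treated as also owning Julia Olsen's interest in Ashford Textiles S.p.A, giving 11% + 53% = 64%.
By parent–child attribution (R3), Farrukh Olsen is treated as also owning Julia Olsen's interest in Quarry Mining NL, giving 62% + 38% = 100%.
Chain via Stonebridge Holdings Ltd (R1): 27% × 51% = 13.77% of Redpoint Group plc.
Chain via Ashford Textiles S.p.A. (R1): 64% × 23% = 14.72% of Redpoint Group plc.
Chain via Quarry Mining NL (R1): 100% × 16% = 16% of Redpoint Group plc.
Aggregating (R2): 13.77% + 14.72% + 16% = 44.49%.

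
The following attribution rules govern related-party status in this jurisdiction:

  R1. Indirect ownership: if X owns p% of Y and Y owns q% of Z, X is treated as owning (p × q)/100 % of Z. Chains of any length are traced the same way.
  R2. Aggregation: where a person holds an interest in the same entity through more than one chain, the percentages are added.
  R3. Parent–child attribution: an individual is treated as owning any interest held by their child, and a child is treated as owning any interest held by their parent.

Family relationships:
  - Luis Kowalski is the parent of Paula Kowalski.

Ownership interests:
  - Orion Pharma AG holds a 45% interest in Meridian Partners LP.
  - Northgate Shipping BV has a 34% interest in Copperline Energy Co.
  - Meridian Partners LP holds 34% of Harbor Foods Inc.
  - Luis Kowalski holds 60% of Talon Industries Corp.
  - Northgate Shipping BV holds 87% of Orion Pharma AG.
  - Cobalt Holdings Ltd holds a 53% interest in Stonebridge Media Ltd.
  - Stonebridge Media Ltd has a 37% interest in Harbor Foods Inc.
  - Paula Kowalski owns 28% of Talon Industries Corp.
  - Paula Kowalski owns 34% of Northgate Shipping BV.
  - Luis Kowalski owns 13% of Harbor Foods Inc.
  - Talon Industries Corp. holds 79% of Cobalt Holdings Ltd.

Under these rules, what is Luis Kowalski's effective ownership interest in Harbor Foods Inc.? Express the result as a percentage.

31.158612%

By parent–child attribution (R3), Luis Kowalski is treated as also owning Paula Kowalski's interest in Talon Industries Corp, giving 60% + 28% = 88%.
By parent–child attribution (R3), Luis Kowalski is treated as owning Paula Kowalski's 34% interest in Northgate Shipping BV.
Chain via Talon Industries Corp. → Cobalt Holdings Ltd → Stonebridge Media Ltd (R1): 88% × 79% × 53% × 37% = 13.632872% of Harbor Foods Inc.
Direct interest in Harbor Foods Inc: 13%.
Chain via Northgate Shipping BV → Orion Pharma AG → Meridian Partners LP (R1): 34% × 87% × 45% × 34% = 4.52574% of Harbor Foods Inc.
Aggregating (R2): 13.632872% + 13% + 4.52574% = 31.158612%.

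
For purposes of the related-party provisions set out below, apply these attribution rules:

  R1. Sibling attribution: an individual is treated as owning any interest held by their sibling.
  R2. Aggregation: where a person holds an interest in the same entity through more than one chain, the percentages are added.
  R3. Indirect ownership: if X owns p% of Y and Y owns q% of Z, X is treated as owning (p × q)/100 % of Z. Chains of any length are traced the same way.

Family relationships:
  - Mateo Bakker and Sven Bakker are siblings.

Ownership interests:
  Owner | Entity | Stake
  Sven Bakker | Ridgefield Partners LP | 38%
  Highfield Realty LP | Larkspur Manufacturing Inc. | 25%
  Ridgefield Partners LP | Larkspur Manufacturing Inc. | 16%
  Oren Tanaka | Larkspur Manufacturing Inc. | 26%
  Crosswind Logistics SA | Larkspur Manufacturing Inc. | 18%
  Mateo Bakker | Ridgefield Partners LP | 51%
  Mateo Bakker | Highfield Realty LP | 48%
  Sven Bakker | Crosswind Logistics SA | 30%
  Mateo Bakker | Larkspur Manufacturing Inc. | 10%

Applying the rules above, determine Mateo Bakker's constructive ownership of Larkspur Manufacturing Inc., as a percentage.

41.64%

By sibling attribution (R1), Mateo Bakker is treated as also owning Sven Bakker's interest in Ridgefield Partners LP, giving 51% + 38% = 89%.
By sibling attribution (R1), Mateo Bakker is treated as owning Sven Bakker's 30% interest in Crosswind Logistics SA.
Chain via Ridgefield Partners LP (R3): 89% × 16% = 14.24% of Larkspur Manufacturing Inc.
Chain via Highfield Realty LP (R3): 48% × 25% = 12% of Larkspur Manufacturing Inc.
Direct interest in Larkspur Manufacturing Inc: 10%.
Chain via Crosswind Logistics SA (R3): 30% × 18% = 5.4% of Larkspur Manufacturing Inc.
Aggregating (R2): 14.24% + 12% + 10% + 5.4% = 41.64%.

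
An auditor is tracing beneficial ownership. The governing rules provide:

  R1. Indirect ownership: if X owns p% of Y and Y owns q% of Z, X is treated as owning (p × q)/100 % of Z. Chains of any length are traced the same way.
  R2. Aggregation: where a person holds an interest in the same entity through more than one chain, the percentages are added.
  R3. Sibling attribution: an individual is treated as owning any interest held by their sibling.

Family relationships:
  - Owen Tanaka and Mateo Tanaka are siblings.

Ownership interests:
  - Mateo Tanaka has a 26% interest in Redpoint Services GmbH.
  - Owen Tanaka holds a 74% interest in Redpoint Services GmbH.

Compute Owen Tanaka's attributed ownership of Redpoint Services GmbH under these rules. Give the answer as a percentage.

100%

By sibling attribution (R3), Owen Tanaka is treated as also owning Mateo Tanaka's interest in Redpoint Services GmbH, giving 74% + 26% = 100%.
Direct interest in Redpoint Services GmbH: 100%.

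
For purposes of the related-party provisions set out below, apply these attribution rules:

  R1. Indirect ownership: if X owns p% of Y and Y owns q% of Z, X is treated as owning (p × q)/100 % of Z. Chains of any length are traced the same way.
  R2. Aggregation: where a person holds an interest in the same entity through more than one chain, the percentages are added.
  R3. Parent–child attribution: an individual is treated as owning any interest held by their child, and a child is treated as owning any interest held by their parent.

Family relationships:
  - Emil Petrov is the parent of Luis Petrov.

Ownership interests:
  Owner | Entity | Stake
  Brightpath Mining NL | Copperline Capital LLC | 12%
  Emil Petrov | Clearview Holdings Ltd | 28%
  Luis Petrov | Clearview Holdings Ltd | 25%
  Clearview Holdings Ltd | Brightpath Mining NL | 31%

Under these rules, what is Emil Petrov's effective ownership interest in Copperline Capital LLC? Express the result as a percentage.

1.9716%

By parent–child attribution (R3), Emil Petrov is treated as also owning Luis Petrov's interest in Clearview Holdings Ltd, giving 28% + 25% = 53%.
Chain via Clearview Holdings Ltd → Brightpath Mining NL (R1): 53% × 31% × 12% = 1.9716% of Copperline Capital LLC.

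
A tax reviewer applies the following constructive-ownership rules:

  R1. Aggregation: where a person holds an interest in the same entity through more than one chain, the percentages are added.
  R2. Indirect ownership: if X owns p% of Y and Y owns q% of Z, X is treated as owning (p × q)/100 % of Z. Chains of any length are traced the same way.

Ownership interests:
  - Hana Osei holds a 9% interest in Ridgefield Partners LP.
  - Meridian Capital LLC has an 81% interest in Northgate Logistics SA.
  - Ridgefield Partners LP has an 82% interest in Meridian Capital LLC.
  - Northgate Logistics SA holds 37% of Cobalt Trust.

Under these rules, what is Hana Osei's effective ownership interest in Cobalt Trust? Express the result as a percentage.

Chain via Ridgefield Partners LP → Meridian Capital LLC → Northgate Logistics SA (R2): 9% × 82% × 81% × 37% = 2.211786% of Cobalt Trust.

2.211786%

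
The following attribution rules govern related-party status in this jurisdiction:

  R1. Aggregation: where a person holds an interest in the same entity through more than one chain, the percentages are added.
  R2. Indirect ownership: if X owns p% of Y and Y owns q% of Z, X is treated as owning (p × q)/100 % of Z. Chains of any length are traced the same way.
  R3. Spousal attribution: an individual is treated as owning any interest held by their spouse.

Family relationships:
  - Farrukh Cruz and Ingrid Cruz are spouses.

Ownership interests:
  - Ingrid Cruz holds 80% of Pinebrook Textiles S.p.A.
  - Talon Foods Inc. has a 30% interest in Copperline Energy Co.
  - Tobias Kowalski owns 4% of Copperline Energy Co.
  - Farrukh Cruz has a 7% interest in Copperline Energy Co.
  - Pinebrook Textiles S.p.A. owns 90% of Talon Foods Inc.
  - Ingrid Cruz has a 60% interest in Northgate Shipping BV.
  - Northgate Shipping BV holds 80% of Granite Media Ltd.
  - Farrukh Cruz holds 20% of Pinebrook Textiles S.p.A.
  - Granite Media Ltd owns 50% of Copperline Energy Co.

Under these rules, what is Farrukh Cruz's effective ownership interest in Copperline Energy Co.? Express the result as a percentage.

By spousal attribution (R3), Farrukh Cruz is treated as also owning Ingrid Cruz's interest in Pinebrook Textiles S.p.A, giving 20% + 80% = 100%.
By spousal attribution (R3), Farrukh Cruz is treated as owning Ingrid Cruz's 60% interest in Northgate Shipping BV.
Chain via Pinebrook Textiles S.p.A. → Talon Foods Inc. (R2): 100% × 90% × 30% = 27% of Copperline Energy Co.
Direct interest in Copperline Energy Co: 7%.
Chain via Northgate Shipping BV → Granite Media Ltd (R2): 60% × 80% × 50% = 24% of Copperline Energy Co.
Aggregating (R1): 27% + 7% + 24% = 58%.

58%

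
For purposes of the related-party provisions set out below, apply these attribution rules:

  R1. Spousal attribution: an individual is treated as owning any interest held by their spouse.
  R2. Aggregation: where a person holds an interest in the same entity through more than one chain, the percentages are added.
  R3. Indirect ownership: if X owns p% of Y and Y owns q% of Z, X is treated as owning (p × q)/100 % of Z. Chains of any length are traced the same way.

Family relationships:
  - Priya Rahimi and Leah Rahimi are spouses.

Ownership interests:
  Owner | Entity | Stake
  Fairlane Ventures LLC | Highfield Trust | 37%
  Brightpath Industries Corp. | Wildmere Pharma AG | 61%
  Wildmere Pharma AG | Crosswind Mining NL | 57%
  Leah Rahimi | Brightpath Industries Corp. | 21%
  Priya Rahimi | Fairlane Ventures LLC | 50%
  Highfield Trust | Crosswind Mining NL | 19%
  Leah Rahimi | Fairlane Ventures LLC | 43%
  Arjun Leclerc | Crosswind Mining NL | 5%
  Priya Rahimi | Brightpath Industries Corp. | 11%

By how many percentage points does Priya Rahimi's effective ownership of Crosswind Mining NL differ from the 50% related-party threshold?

By spousal attribution (R1), Priya Rahimi is treated as also owning Leah Rahimi's interest in Fairlane Ventures LLC, giving 50% + 43% = 93%.
By spousal attribution (R1), Priya Rahimi is treated as also owning Leah Rahimi's interest in Brightpath Industries Corp, giving 11% + 21% = 32%.
Chain via Fairlane Ventures LLC → Highfield Trust (R3): 93% × 37% × 19% = 6.5379% of Crosswind Mining NL.
Chain via Brightpath Industries Corp. → Wildmere Pharma AG (R3): 32% × 61% × 57% = 11.1264% of Crosswind Mining NL.
Aggregating (R2): 6.5379% + 11.1264% = 17.6643%.
17.6643% falls short of the 50% threshold by 32.3357 percentage points.

32.3357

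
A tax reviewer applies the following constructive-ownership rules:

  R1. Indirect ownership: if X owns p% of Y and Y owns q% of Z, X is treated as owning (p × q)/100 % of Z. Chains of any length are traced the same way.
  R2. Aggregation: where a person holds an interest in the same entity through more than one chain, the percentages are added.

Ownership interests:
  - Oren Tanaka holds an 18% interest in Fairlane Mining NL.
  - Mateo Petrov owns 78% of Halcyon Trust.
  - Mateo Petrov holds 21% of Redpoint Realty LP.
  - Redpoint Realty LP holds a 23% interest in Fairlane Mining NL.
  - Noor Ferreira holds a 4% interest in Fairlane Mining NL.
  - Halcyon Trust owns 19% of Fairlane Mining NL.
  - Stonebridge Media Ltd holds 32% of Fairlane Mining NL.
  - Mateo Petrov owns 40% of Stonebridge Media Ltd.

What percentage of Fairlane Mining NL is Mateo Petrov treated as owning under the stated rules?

Chain via Halcyon Trust (R1): 78% × 19% = 14.82% of Fairlane Mining NL.
Chain via Redpoint Realty LP (R1): 21% × 23% = 4.83% of Fairlane Mining NL.
Chain via Stonebridge Media Ltd (R1): 40% × 32% = 12.8% of Fairlane Mining NL.
Aggregating (R2): 14.82% + 4.83% + 12.8% = 32.45%.

32.45%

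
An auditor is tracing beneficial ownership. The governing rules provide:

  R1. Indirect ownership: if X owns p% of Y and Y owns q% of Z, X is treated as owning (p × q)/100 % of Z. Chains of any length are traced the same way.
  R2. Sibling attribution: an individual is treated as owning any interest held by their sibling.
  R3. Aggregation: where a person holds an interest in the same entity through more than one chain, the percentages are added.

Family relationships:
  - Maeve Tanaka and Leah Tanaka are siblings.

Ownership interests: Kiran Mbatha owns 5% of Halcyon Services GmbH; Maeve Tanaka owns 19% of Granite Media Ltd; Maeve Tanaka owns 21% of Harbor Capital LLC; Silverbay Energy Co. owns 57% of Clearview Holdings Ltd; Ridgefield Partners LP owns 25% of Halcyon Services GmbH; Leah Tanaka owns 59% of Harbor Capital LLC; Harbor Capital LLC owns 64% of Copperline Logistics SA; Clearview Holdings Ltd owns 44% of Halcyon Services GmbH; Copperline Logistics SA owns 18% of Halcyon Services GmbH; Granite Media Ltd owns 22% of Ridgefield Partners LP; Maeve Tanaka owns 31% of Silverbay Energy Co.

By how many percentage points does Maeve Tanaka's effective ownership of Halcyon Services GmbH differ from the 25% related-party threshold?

By sibling attribution (R2), Maeve Tanaka is treated as also owning Leah Tanaka's interest in Harbor Capital LLC, giving 21% + 59% = 80%.
Chain via Granite Media Ltd → Ridgefield Partners LP (R1): 19% × 22% × 25% = 1.045% of Halcyon Services GmbH.
Chain via Harbor Capital LLC → Copperline Logistics SA (R1): 80% × 64% × 18% = 9.216% of Halcyon Services GmbH.
Chain via Silverbay Energy Co. → Clearview Holdings Ltd (R1): 31% × 57% × 44% = 7.7748% of Halcyon Services GmbH.
Aggregating (R3): 1.045% + 9.216% + 7.7748% = 18.0358%.
18.0358% falls short of the 25% threshold by 6.9642 percentage points.

6.9642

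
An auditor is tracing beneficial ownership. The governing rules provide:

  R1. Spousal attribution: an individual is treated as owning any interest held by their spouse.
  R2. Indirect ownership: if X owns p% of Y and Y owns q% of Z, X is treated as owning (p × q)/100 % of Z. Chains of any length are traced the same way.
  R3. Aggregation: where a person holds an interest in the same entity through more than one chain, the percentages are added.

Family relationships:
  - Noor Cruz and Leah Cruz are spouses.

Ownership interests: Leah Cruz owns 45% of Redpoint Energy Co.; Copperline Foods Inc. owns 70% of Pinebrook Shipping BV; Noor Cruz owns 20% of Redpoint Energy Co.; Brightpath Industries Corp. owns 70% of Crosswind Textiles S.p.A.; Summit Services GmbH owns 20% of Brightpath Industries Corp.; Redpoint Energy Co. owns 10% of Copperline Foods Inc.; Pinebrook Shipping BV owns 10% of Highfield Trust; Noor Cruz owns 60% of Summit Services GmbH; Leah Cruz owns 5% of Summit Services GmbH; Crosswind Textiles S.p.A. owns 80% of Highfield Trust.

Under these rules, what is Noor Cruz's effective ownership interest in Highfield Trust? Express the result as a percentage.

By spousal attribution (R1), Noor Cruz is treated as also owning Leah Cruz's interest in Summit Services GmbH, giving 60% + 5% = 65%.
By spousal attribution (R1), Noor Cruz is treated as also owning Leah Cruz's interest in Redpoint Energy Co, giving 20% + 45% = 65%.
Chain via Summit Services GmbH → Brightpath Industries Corp. → Crosswind Textiles S.p.A. (R2): 65% × 20% × 70% × 80% = 7.28% of Highfield Trust.
Chain via Redpoint Energy Co. → Copperline Foods Inc. → Pinebrook Shipping BV (R2): 65% × 10% × 70% × 10% = 0.455% of Highfield Trust.
Aggregating (R3): 7.28% + 0.455% = 7.735%.

7.735%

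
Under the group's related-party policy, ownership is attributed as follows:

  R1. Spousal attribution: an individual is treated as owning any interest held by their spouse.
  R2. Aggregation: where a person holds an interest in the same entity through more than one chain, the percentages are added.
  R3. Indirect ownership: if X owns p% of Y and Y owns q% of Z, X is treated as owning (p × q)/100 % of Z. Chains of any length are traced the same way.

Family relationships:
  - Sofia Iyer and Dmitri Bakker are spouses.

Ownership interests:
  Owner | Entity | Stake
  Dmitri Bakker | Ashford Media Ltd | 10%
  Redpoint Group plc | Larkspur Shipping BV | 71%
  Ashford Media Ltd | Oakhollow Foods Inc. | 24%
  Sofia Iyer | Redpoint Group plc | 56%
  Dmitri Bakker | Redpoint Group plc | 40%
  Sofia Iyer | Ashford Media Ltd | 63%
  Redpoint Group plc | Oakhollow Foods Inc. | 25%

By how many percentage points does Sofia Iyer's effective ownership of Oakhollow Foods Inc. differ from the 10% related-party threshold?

By spousal attribution (R1), Sofia Iyer is treated as also owning Dmitri Bakker's interest in Redpoint Group plc, giving 56% + 40% = 96%.
By spousal attribution (R1), Sofia Iyer is treated as also owning Dmitri Bakker's interest in Ashford Media Ltd, giving 63% + 10% = 73%.
Chain via Redpoint Group plc (R3): 96% × 25% = 24% of Oakhollow Foods Inc.
Chain via Ashford Media Ltd (R3): 73% × 24% = 17.52% of Oakhollow Foods Inc.
Aggregating (R2): 24% + 17.52% = 41.52%.
41.52% exceeds the 10% threshold by 31.52 percentage points.

31.52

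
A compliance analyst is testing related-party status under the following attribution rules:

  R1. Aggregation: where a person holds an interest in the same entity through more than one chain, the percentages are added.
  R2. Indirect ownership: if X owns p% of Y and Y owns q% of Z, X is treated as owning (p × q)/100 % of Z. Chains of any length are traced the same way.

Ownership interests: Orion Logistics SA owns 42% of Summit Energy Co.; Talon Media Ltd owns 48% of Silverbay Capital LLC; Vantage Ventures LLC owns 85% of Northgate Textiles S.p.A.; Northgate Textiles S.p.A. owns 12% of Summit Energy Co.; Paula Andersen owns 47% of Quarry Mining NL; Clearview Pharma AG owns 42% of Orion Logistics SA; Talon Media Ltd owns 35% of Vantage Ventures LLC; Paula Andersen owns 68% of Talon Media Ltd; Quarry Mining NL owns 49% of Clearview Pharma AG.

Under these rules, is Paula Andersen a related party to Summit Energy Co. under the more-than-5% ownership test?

Chain via Quarry Mining NL → Clearview Pharma AG → Orion Logistics SA (R2): 47% × 49% × 42% × 42% = 4.062492% of Summit Energy Co.
Chain via Talon Media Ltd → Vantage Ventures LLC → Northgate Textiles S.p.A. (R2): 68% × 35% × 85% × 12% = 2.4276% of Summit Energy Co.
Aggregating (R1): 4.062492% + 2.4276% = 6.490092%.
6.490092% exceeds the 5% threshold, so Paula is a related party to Summit Energy Co.

Yes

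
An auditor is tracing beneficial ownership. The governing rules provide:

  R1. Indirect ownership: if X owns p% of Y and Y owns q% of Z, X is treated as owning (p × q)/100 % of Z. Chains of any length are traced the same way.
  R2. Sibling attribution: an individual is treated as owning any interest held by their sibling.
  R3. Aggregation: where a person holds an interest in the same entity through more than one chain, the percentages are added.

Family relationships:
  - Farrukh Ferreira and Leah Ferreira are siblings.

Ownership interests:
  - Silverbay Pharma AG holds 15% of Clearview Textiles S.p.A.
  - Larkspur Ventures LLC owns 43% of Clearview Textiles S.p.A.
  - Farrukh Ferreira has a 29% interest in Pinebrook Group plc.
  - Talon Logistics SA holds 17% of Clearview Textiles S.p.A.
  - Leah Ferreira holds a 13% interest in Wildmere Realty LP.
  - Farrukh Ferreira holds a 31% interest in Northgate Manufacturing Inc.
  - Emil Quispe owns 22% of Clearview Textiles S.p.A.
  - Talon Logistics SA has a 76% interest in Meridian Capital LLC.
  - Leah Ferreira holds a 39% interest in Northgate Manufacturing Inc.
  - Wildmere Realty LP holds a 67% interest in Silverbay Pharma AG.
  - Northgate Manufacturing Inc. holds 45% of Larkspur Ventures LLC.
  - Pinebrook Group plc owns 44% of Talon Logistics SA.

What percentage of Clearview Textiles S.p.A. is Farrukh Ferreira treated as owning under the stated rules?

17.0207%

By sibling attribution (R2), Farrukh Ferreira is treated as also owning Leah Ferreira's interest in Northgate Manufacturing Inc, giving 31% + 39% = 70%.
By sibling attribution (R2), Farrukh Ferreira is treated as owning Leah Ferreira's 13% interest in Wildmere Realty LP.
Chain via Northgate Manufacturing Inc. → Larkspur Ventures LLC (R1): 70% × 45% × 43% = 13.545% of Clearview Textiles S.p.A.
Chain via Pinebrook Group plc → Talon Logistics SA (R1): 29% × 44% × 17% = 2.1692% of Clearview Textiles S.p.A.
Chain via Wildmere Realty LP → Silverbay Pharma AG (R1): 13% × 67% × 15% = 1.3065% of Clearview Textiles S.p.A.
Aggregating (R3): 13.545% + 2.1692% + 1.3065% = 17.0207%.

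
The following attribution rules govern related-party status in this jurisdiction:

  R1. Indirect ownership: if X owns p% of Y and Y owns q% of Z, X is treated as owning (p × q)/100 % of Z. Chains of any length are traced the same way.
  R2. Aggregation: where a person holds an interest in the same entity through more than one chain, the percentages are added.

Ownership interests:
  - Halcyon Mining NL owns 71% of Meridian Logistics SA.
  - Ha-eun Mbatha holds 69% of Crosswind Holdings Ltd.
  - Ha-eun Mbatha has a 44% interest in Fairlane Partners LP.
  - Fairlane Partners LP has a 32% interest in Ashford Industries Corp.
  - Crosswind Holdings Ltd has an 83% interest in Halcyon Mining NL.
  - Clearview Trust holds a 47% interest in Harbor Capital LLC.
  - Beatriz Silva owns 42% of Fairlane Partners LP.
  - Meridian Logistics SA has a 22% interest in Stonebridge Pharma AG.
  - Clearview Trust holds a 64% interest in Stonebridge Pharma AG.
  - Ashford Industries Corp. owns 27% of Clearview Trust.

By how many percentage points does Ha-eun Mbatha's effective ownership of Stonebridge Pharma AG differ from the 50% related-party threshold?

Chain via Fairlane Partners LP → Ashford Industries Corp. → Clearview Trust (R1): 44% × 32% × 27% × 64% = 2.433024% of Stonebridge Pharma AG.
Chain via Crosswind Holdings Ltd → Halcyon Mining NL → Meridian Logistics SA (R1): 69% × 83% × 71% × 22% = 8.945574% of Stonebridge Pharma AG.
Aggregating (R2): 2.433024% + 8.945574% = 11.378598%.
11.378598% falls short of the 50% threshold by 38.621402 percentage points.

38.621402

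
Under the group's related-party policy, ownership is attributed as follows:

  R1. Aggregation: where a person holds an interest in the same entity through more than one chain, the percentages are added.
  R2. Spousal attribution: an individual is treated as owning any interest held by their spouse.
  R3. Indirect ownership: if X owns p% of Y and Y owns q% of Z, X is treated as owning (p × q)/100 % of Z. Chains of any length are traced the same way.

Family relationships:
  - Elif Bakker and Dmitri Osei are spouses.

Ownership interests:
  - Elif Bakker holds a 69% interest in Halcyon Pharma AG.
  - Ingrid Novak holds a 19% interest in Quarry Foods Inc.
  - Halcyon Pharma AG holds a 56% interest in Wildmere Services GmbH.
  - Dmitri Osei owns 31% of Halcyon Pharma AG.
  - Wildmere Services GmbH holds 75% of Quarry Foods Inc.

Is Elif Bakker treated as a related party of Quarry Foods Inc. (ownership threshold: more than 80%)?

No

By spousal attribution (R2), Elif Bakker is treated as also owning Dmitri Osei's interest in Halcyon Pharma AG, giving 69% + 31% = 100%.
Chain via Halcyon Pharma AG → Wildmere Services GmbH (R3): 100% × 56% × 75% = 42% of Quarry Foods Inc.
42% does not exceed the 80% threshold, so Elif is not a related party to Quarry Foods Inc.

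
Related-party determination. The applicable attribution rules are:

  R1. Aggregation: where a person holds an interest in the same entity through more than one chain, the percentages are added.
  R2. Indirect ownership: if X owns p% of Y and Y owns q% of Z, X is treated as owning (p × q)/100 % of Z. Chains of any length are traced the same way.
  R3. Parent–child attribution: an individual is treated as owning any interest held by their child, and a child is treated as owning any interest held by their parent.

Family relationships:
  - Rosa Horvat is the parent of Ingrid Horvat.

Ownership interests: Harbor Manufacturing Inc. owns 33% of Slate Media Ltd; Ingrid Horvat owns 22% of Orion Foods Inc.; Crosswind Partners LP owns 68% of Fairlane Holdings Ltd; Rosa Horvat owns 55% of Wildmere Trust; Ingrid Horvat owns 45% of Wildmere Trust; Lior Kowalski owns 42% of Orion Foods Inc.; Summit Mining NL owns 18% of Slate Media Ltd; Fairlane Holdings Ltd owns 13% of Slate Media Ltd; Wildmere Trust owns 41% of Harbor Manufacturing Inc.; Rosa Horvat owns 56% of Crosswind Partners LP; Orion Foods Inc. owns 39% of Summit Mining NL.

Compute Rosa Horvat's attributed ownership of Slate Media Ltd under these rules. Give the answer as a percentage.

By parent–child attribution (R3), Rosa Horvat is treated as also owning Ingrid Horvat's interest in Wildmere Trust, giving 55% + 45% = 100%.
By parent–child attribution (R3), Rosa Horvat is treated as owning Ingrid Horvat's 22% interest in Orion Foods Inc.
Chain via Wildmere Trust → Harbor Manufacturing Inc. (R2): 100% × 41% × 33% = 13.53% of Slate Media Ltd.
Chain via Crosswind Partners LP → Fairlane Holdings Ltd (R2): 56% × 68% × 13% = 4.9504% of Slate Media Ltd.
Chain via Orion Foods Inc. → Summit Mining NL (R2): 22% × 39% × 18% = 1.5444% of Slate Media Ltd.
Aggregating (R1): 13.53% + 4.9504% + 1.5444% = 20.0248%.

20.0248%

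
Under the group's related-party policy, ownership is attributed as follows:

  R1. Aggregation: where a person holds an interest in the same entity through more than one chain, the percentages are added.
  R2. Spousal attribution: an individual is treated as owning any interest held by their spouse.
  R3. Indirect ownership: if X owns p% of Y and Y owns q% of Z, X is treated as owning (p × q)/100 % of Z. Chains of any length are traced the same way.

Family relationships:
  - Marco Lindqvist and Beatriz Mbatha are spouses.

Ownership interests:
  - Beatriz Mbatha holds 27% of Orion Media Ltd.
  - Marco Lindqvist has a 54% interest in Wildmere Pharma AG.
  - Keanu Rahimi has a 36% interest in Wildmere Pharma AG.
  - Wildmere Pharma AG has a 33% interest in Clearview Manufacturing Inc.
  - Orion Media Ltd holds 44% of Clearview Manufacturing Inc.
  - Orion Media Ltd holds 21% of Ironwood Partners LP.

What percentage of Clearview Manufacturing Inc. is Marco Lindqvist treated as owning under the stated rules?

29.7%

By spousal attribution (R2), Marco Lindqvist is treated as owning Beatriz Mbatha's 27% interest in Orion Media Ltd.
Chain via Wildmere Pharma AG (R3): 54% × 33% = 17.82% of Clearview Manufacturing Inc.
Chain via Orion Media Ltd (R3): 27% × 44% = 11.88% of Clearview Manufacturing Inc.
Aggregating (R1): 17.82% + 11.88% = 29.7%.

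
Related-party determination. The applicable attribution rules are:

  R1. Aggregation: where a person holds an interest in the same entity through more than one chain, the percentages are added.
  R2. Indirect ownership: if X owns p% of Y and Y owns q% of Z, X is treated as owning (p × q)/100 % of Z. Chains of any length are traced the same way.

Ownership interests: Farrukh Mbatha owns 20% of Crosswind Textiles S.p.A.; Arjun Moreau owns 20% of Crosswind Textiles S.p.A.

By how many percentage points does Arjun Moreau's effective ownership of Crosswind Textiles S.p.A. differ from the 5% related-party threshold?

Direct interest in Crosswind Textiles S.p.A: 20%.
20% exceeds the 5% threshold by 15 percentage points.

15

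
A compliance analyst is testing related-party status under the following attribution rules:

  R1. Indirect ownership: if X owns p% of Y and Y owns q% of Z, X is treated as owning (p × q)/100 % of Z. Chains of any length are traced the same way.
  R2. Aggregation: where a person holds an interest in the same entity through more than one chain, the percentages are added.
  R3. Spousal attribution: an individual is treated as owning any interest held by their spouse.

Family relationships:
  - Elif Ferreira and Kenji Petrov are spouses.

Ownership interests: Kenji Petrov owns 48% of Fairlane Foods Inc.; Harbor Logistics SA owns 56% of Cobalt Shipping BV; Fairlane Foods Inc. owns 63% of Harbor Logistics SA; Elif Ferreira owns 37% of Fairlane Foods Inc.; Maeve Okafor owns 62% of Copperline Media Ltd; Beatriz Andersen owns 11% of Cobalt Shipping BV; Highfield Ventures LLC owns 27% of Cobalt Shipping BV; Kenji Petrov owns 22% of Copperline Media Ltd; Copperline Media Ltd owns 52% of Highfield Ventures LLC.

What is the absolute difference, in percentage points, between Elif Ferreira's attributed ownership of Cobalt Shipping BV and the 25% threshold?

8.0768

By spousal attribution (R3), Elif Ferreira is treated as also owning Kenji Petrov's interest in Fairlane Foods Inc, giving 37% + 48% = 85%.
By spousal attribution (R3), Elif Ferreira is treated as owning Kenji Petrov's 22% interest in Copperline Media Ltd.
Chain via Fairlane Foods Inc. → Harbor Logistics SA (R1): 85% × 63% × 56% = 29.988% of Cobalt Shipping BV.
Chain via Copperline Media Ltd → Highfield Ventures LLC (R1): 22% × 52% × 27% = 3.0888% of Cobalt Shipping BV.
Aggregating (R2): 29.988% + 3.0888% = 33.0768%.
33.0768% exceeds the 25% threshold by 8.0768 percentage points.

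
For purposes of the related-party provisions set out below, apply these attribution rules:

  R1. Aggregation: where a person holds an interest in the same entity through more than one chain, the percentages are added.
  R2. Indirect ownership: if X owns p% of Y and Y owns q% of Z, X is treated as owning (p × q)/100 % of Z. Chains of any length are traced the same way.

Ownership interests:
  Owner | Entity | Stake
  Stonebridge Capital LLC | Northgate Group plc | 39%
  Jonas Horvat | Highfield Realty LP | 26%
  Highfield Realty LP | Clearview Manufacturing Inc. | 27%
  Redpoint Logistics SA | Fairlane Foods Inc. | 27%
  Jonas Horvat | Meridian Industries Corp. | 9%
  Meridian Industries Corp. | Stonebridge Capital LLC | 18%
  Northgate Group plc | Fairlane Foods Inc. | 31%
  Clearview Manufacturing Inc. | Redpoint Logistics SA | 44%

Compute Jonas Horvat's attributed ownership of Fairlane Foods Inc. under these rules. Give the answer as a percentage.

Chain via Highfield Realty LP → Clearview Manufacturing Inc. → Redpoint Logistics SA (R2): 26% × 27% × 44% × 27% = 0.833976% of Fairlane Foods Inc.
Chain via Meridian Industries Corp. → Stonebridge Capital LLC → Northgate Group plc (R2): 9% × 18% × 39% × 31% = 0.195858% of Fairlane Foods Inc.
Aggregating (R1): 0.833976% + 0.195858% = 1.029834%.

1.029834%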